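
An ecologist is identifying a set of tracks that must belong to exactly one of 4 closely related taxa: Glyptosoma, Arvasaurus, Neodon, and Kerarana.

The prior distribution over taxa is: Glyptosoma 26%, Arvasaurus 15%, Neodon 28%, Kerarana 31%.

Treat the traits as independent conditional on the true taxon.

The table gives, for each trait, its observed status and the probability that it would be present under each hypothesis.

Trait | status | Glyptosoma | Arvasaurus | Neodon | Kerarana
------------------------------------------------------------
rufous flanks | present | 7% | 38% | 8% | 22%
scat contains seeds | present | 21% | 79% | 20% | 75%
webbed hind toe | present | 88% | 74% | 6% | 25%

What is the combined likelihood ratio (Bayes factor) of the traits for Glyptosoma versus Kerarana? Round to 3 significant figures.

Take the product of per-trait likelihoods under each hypothesis, then divide.
  Glyptosoma: 0.07 × 0.21 × 0.88 = 0.012936
  Kerarana: 0.22 × 0.75 × 0.25 = 0.04125
Bayes factor = 0.012936 / 0.04125 ≈ 0.314

0.314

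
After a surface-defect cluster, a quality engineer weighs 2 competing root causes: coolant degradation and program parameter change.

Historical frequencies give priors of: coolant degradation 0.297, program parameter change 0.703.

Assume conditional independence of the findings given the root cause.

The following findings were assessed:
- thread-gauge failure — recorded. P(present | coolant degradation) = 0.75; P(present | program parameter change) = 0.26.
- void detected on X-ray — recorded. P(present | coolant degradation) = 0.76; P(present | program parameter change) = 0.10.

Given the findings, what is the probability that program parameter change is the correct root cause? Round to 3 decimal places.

0.097

For each hypothesis, the unnormalized posterior weight is prior × product of the finding likelihoods:
  coolant degradation: 0.297 × 0.75 × 0.76 = 0.16929
  program parameter change: 0.703 × 0.26 × 0.10 = 0.018278
Marginal likelihood of the evidence = 0.18757.
P(program parameter change | evidence) = 0.018278 / 0.18757 ≈ 0.097.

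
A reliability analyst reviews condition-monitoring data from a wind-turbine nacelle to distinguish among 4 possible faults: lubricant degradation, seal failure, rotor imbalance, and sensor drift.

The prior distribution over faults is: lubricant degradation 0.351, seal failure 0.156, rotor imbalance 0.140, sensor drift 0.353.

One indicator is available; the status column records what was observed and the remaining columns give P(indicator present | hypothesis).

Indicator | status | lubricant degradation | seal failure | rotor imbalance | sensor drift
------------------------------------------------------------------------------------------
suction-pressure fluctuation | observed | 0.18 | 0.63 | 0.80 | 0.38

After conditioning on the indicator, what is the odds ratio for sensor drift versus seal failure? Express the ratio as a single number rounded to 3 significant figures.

The normalizing constant cancels in an odds ratio, so compute prior × likelihood for the two hypotheses only:
  sensor drift: 0.353 × 0.38 = 0.13414
  seal failure: 0.156 × 0.63 = 0.09828
Odds(sensor drift : seal failure) = 0.13414 / 0.09828 ≈ 1.36.

1.36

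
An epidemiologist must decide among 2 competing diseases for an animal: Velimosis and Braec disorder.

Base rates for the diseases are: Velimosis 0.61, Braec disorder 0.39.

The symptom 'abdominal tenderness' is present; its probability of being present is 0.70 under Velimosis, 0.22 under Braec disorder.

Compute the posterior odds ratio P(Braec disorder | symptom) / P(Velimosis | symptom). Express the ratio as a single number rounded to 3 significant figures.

0.201

Unnormalized posterior weight (prior times the symptom likelihood) for each of the two hypotheses:
  Braec disorder: 0.39 × 0.22 = 0.0858
  Velimosis: 0.61 × 0.70 = 0.427
Posterior odds = 0.0858 / 0.427 ≈ 0.201.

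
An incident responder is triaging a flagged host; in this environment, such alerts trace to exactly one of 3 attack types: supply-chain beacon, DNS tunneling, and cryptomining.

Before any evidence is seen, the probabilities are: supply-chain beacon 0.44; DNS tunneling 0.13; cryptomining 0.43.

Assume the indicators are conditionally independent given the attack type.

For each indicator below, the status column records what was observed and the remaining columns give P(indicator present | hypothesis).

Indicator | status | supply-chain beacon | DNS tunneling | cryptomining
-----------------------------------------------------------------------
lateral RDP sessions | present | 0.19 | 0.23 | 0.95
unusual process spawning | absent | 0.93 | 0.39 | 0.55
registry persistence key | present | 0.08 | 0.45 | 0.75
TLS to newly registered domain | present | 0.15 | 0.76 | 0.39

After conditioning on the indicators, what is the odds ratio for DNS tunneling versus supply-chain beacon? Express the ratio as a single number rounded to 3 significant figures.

The normalizing constant cancels in an odds ratio, so compute prior × likelihood for the two hypotheses only (using 1 − P(present | H) for each absent indicator):
  DNS tunneling: 0.13 × 0.23 × (1 − 0.39) × 0.45 × 0.76 = 0.0062377
  supply-chain beacon: 0.44 × 0.19 × (1 − 0.93) × 0.08 × 0.15 = 7.0224e-05
Posterior odds = 0.0062377 / 7.0224e-05 ≈ 88.8.

88.8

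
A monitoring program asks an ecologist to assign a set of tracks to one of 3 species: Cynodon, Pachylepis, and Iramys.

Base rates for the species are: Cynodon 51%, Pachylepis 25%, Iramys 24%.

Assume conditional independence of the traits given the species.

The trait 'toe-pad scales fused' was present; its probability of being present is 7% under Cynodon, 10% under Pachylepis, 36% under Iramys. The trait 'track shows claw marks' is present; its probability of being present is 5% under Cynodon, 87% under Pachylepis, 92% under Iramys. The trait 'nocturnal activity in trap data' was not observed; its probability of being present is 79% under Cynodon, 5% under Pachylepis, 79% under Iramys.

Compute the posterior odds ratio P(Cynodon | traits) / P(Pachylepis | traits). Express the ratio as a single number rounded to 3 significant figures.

0.0181

Posterior odds equal prior odds times the likelihood ratio; only the two competing hypotheses matter (using 1 − P(present | H) for each absent trait).
  Cynodon: 0.51 × 0.07 × 0.05 × (1 − 0.79) = 0.00037485
  Pachylepis: 0.25 × 0.10 × 0.87 × (1 − 0.05) = 0.020663
Odds(Cynodon : Pachylepis) = 0.00037485 / 0.020663 ≈ 0.0181.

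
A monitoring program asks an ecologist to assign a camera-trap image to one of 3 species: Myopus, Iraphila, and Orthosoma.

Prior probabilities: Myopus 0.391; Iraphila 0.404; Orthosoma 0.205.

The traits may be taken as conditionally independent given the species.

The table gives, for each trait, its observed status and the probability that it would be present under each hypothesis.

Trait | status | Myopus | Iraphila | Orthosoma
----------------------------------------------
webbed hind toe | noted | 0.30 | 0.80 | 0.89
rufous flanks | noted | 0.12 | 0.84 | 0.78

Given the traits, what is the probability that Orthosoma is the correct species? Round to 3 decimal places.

0.333

For each hypothesis, the unnormalized posterior weight is prior × product of the trait likelihoods:
  Myopus: 0.391 × 0.30 × 0.12 = 0.014076
  Iraphila: 0.404 × 0.80 × 0.84 = 0.27149
  Orthosoma: 0.205 × 0.89 × 0.78 = 0.14231
The unnormalized weights sum to 0.42788.
P(Orthosoma | evidence) = 0.14231 / 0.42788 ≈ 0.333.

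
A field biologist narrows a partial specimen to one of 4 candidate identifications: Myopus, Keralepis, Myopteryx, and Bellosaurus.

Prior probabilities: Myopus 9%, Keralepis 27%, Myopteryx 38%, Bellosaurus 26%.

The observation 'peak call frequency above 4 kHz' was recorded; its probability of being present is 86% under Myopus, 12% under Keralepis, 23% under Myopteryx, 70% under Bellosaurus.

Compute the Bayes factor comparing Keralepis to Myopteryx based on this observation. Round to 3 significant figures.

Likelihood of this observation under each hypothesis:
  Keralepis: 0.12
  Myopteryx: 0.23
Bayes factor = 0.12 / 0.23 ≈ 0.522

0.522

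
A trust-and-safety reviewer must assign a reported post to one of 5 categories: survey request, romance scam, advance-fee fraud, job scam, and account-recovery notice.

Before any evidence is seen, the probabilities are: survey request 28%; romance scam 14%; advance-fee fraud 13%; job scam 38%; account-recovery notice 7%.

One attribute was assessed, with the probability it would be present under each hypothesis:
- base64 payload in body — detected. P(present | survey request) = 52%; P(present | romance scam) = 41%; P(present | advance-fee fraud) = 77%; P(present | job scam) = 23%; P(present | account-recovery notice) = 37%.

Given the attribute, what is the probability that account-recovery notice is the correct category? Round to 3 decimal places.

0.062

For each hypothesis, the unnormalized posterior weight is prior × likelihood:
  survey request: 0.28 × 0.52 = 0.1456
  romance scam: 0.14 × 0.41 = 0.0574
  advance-fee fraud: 0.13 × 0.77 = 0.1001
  job scam: 0.38 × 0.23 = 0.0874
  account-recovery notice: 0.07 × 0.37 = 0.0259
Marginal likelihood of the evidence = 0.4164.
P(account-recovery notice | evidence) = 0.0259 / 0.4164 ≈ 0.062.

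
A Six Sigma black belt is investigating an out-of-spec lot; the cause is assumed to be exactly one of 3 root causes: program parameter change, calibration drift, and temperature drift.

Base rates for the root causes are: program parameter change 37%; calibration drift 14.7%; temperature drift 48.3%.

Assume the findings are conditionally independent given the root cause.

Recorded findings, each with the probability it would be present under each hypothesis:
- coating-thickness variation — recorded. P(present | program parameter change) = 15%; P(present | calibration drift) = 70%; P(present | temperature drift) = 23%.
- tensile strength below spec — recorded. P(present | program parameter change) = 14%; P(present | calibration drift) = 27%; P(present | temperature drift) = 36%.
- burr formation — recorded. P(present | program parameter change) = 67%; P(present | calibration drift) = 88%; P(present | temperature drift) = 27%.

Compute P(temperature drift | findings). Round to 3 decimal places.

0.267

Multiply each prior by the joint likelihood of the evidence pattern:
  program parameter change: 0.370 × 0.15 × 0.14 × 0.67 = 0.0052059
  calibration drift: 0.147 × 0.70 × 0.27 × 0.88 = 0.024449
  temperature drift: 0.483 × 0.23 × 0.36 × 0.27 = 0.010798
Normalizing constant Z = 0.0052059 + 0.024449 + 0.010798 = 0.040453.
P(temperature drift | evidence) = 0.010798 / 0.040453 ≈ 0.267.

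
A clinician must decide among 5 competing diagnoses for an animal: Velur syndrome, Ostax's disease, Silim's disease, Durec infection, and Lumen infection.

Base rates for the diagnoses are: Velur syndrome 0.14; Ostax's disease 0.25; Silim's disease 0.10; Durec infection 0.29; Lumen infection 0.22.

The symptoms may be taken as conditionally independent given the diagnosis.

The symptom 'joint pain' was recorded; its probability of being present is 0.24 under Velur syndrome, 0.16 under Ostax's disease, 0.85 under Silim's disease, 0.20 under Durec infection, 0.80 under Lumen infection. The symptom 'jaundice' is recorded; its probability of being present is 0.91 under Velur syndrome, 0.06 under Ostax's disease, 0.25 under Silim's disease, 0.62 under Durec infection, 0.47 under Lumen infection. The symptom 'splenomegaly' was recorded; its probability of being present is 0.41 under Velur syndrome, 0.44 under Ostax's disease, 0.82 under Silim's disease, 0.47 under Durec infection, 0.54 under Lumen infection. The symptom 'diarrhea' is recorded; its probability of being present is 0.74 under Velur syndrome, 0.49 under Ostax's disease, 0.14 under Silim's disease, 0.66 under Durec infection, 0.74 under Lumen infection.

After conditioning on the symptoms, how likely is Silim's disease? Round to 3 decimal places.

0.043

For each hypothesis, the unnormalized posterior weight is prior × product of the symptom likelihoods:
  Velur syndrome: 0.14 × 0.24 × 0.91 × 0.41 × 0.74 = 0.0092768
  Ostax's disease: 0.25 × 0.16 × 0.06 × 0.44 × 0.49 = 0.00051744
  Silim's disease: 0.10 × 0.85 × 0.25 × 0.82 × 0.14 = 0.0024395
  Durec infection: 0.29 × 0.20 × 0.62 × 0.47 × 0.66 = 0.011155
  Lumen infection: 0.22 × 0.80 × 0.47 × 0.54 × 0.74 = 0.033055
Normalizing constant Z = 0.0092768 + 0.00051744 + 0.0024395 + 0.011155 + 0.033055 = 0.056443.
P(Silim's disease | evidence) = 0.0024395 / 0.056443 ≈ 0.043.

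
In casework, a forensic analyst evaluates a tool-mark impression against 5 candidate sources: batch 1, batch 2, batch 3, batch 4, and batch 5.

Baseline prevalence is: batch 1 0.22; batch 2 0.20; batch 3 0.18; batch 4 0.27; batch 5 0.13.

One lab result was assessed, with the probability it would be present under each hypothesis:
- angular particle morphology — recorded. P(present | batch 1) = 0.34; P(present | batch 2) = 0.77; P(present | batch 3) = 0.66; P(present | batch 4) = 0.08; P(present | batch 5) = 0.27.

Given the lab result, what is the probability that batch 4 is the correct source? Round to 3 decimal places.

0.053

By Bayes' rule, the unnormalized weight for each hypothesis is prior × likelihood:
  batch 1: 0.22 × 0.34 = 0.0748
  batch 2: 0.20 × 0.77 = 0.154
  batch 3: 0.18 × 0.66 = 0.1188
  batch 4: 0.27 × 0.08 = 0.0216
  batch 5: 0.13 × 0.27 = 0.0351
Marginal likelihood of the evidence = 0.4043.
P(batch 4 | evidence) = 0.0216 / 0.4043 ≈ 0.053.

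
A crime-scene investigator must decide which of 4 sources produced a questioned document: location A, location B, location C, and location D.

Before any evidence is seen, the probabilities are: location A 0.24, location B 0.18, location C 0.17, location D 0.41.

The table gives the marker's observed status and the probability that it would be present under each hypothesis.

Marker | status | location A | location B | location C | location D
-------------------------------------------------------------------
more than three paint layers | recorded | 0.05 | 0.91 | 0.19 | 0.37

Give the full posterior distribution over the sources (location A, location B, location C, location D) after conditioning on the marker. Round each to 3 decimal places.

0.033, 0.455, 0.090, 0.422

For each hypothesis, the unnormalized posterior weight is prior × likelihood:
  location A: 0.24 × 0.05 = 0.012
  location B: 0.18 × 0.91 = 0.1638
  location C: 0.17 × 0.19 = 0.0323
  location D: 0.41 × 0.37 = 0.1517
The unnormalized weights sum to 0.3598.
P(location A | evidence) = 0.012 / 0.3598 ≈ 0.033
P(location B | evidence) = 0.1638 / 0.3598 ≈ 0.455
P(location C | evidence) = 0.0323 / 0.3598 ≈ 0.090
P(location D | evidence) = 0.1517 / 0.3598 ≈ 0.422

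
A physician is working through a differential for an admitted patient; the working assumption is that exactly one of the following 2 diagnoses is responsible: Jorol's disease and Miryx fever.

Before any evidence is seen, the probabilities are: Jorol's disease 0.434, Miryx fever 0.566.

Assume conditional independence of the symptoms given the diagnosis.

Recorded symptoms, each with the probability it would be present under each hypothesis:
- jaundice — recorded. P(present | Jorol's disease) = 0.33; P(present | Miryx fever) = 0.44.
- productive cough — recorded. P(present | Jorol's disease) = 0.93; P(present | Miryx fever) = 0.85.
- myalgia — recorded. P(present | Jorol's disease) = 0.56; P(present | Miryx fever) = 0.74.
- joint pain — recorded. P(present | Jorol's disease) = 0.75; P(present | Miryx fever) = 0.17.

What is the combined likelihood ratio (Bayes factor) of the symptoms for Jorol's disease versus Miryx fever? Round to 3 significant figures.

Take the product of per-symptom likelihoods under each hypothesis, then divide.
  Jorol's disease: 0.33 × 0.93 × 0.56 × 0.75 = 0.1289
  Miryx fever: 0.44 × 0.85 × 0.74 × 0.17 = 0.047049
Bayes factor = 0.1289 / 0.047049 ≈ 2.74

2.74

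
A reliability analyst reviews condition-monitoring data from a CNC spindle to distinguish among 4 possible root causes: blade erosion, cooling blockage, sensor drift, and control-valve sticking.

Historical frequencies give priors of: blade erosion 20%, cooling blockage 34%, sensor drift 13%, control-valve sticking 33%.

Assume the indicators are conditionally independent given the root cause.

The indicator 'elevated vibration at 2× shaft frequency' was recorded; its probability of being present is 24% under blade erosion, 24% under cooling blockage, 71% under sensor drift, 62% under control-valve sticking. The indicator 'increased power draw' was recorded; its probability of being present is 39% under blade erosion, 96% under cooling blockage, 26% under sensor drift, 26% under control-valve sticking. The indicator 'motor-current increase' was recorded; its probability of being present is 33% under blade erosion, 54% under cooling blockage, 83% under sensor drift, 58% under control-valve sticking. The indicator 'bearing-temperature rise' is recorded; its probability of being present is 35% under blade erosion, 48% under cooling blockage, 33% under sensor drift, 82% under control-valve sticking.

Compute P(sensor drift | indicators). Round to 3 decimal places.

For each hypothesis, the unnormalized posterior weight is prior × product of the indicator likelihoods:
  blade erosion: 0.20 × 0.24 × 0.39 × 0.33 × 0.35 = 0.0021622
  cooling blockage: 0.34 × 0.24 × 0.96 × 0.54 × 0.48 = 0.020305
  sensor drift: 0.13 × 0.71 × 0.26 × 0.83 × 0.33 = 0.0065731
  control-valve sticking: 0.33 × 0.62 × 0.26 × 0.58 × 0.82 = 0.0253
Normalizing constant Z = 0.0021622 + 0.020305 + 0.0065731 + 0.0253 = 0.05434.
P(sensor drift | evidence) = 0.0065731 / 0.05434 ≈ 0.121.

0.121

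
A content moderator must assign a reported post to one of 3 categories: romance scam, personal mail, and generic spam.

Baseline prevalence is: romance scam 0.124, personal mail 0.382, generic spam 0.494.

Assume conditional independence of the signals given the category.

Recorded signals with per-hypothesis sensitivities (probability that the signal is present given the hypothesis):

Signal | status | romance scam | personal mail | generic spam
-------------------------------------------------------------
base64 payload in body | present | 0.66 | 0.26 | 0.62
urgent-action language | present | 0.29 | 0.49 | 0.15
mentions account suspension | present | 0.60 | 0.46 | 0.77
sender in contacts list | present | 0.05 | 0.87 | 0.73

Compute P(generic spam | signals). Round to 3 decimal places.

By Bayes' rule with conditional independence, the unnormalized weight for each hypothesis is prior × ∏ likelihoods:
  romance scam: 0.124 × 0.66 × 0.29 × 0.60 × 0.05 = 0.00071201
  personal mail: 0.382 × 0.26 × 0.49 × 0.46 × 0.87 = 0.019476
  generic spam: 0.494 × 0.62 × 0.15 × 0.77 × 0.73 = 0.025824
Normalizing constant Z = 0.00071201 + 0.019476 + 0.025824 = 0.046012.
P(generic spam | evidence) = 0.025824 / 0.046012 ≈ 0.561.

0.561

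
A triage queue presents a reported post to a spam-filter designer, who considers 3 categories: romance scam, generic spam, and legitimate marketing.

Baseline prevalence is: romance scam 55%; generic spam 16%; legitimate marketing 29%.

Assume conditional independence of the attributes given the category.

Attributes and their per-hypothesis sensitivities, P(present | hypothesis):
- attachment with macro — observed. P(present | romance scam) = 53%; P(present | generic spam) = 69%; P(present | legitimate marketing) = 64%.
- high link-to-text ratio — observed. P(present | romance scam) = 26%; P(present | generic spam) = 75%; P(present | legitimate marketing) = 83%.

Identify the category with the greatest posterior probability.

By Bayes' rule with conditional independence, the unnormalized weight for each hypothesis is prior × ∏ likelihoods:
  romance scam: 0.55 × 0.53 × 0.26 = 0.07579
  generic spam: 0.16 × 0.69 × 0.75 = 0.0828
  legitimate marketing: 0.29 × 0.64 × 0.83 = 0.15405
The unnormalized weights sum to 0.31264.
P(romance scam | evidence) ≈ 0.07579 / 0.31264 ≈ 0.242
P(generic spam | evidence) ≈ 0.0828 / 0.31264 ≈ 0.265
P(legitimate marketing | evidence) ≈ 0.15405 / 0.31264 ≈ 0.493
The largest is 0.493, so legitimate marketing is most probable.

legitimate marketing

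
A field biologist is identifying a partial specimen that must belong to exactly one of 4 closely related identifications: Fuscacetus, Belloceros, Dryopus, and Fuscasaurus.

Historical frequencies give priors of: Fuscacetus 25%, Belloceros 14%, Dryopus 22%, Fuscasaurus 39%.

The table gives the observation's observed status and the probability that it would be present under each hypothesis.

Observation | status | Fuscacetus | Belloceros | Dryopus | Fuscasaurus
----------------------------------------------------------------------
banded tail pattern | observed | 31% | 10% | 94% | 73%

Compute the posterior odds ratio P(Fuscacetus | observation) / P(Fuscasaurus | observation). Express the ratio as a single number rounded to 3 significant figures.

Posterior odds equal prior odds times the likelihood ratio; only the two competing hypotheses matter.
  Fuscacetus: 0.25 × 0.31 = 0.0775
  Fuscasaurus: 0.39 × 0.73 = 0.2847
Posterior odds = 0.0775 / 0.2847 ≈ 0.272.

0.272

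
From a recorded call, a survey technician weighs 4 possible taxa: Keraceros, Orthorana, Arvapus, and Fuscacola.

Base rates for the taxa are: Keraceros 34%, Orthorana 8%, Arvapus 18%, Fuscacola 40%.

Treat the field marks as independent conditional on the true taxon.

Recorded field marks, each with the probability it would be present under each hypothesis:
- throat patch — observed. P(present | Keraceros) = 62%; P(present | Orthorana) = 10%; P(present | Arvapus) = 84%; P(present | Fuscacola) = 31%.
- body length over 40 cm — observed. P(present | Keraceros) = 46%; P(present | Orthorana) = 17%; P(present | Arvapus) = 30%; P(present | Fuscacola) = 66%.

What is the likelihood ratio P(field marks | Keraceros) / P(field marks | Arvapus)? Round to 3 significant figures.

1.13

Take the product of per-field mark likelihoods under each hypothesis, then divide.
  Keraceros: 0.62 × 0.46 = 0.2852
  Arvapus: 0.84 × 0.30 = 0.252
Bayes factor = 0.2852 / 0.252 ≈ 1.13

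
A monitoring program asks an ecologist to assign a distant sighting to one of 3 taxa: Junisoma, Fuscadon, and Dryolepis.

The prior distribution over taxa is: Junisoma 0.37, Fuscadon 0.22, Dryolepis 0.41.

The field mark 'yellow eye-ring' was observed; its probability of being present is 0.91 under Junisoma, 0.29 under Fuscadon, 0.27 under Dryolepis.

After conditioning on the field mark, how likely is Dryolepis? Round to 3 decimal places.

For each hypothesis, the unnormalized posterior weight is prior × likelihood:
  Junisoma: 0.37 × 0.91 = 0.3367
  Fuscadon: 0.22 × 0.29 = 0.0638
  Dryolepis: 0.41 × 0.27 = 0.1107
Normalizing constant Z = 0.3367 + 0.0638 + 0.1107 = 0.5112.
P(Dryolepis | evidence) = 0.1107 / 0.5112 ≈ 0.217.

0.217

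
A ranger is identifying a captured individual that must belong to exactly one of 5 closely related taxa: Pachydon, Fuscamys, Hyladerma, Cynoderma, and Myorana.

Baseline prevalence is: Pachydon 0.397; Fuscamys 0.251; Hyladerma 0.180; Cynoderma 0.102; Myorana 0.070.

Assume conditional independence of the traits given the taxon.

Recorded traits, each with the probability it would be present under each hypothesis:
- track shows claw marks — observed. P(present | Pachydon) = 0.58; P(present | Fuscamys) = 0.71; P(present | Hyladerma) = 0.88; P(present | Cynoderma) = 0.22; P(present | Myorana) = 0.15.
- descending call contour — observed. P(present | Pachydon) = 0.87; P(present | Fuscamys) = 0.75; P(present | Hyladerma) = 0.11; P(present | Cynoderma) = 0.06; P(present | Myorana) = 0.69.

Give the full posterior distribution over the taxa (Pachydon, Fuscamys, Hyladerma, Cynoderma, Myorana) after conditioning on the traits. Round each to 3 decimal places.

0.556, 0.371, 0.048, 0.004, 0.020

Multiply each prior by the joint likelihood of the trait pattern:
  Pachydon: 0.397 × 0.58 × 0.87 = 0.20033
  Fuscamys: 0.251 × 0.71 × 0.75 = 0.13366
  Hyladerma: 0.180 × 0.88 × 0.11 = 0.017424
  Cynoderma: 0.102 × 0.22 × 0.06 = 0.0013464
  Myorana: 0.070 × 0.15 × 0.69 = 0.007245
The unnormalized weights sum to 0.36.
P(Pachydon | evidence) = 0.20033 / 0.36 ≈ 0.556
P(Fuscamys | evidence) = 0.13366 / 0.36 ≈ 0.371
P(Hyladerma | evidence) = 0.017424 / 0.36 ≈ 0.048
P(Cynoderma | evidence) = 0.0013464 / 0.36 ≈ 0.004
P(Myorana | evidence) = 0.007245 / 0.36 ≈ 0.020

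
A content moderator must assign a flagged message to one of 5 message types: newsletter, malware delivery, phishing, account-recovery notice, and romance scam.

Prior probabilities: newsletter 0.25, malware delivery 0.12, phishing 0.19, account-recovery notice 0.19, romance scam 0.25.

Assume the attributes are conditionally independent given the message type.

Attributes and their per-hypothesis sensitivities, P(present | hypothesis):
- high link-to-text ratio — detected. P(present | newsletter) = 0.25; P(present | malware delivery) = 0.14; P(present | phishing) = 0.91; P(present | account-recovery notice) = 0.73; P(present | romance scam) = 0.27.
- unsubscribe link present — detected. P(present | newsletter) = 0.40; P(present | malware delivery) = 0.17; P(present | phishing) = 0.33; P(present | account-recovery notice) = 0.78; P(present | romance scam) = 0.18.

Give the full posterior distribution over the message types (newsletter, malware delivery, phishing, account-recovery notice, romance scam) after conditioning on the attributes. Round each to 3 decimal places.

0.122, 0.014, 0.278, 0.527, 0.059

By Bayes' rule with conditional independence, the unnormalized weight for each hypothesis is prior × ∏ likelihoods:
  newsletter: 0.25 × 0.25 × 0.40 = 0.025
  malware delivery: 0.12 × 0.14 × 0.17 = 0.002856
  phishing: 0.19 × 0.91 × 0.33 = 0.057057
  account-recovery notice: 0.19 × 0.73 × 0.78 = 0.10819
  romance scam: 0.25 × 0.27 × 0.18 = 0.01215
Normalizing constant Z = 0.025 + 0.002856 + 0.057057 + 0.10819 + 0.01215 = 0.20525.
P(newsletter | evidence) = 0.025 / 0.20525 ≈ 0.122
P(malware delivery | evidence) = 0.002856 / 0.20525 ≈ 0.014
P(phishing | evidence) = 0.057057 / 0.20525 ≈ 0.278
P(account-recovery notice | evidence) = 0.10819 / 0.20525 ≈ 0.527
P(romance scam | evidence) = 0.01215 / 0.20525 ≈ 0.059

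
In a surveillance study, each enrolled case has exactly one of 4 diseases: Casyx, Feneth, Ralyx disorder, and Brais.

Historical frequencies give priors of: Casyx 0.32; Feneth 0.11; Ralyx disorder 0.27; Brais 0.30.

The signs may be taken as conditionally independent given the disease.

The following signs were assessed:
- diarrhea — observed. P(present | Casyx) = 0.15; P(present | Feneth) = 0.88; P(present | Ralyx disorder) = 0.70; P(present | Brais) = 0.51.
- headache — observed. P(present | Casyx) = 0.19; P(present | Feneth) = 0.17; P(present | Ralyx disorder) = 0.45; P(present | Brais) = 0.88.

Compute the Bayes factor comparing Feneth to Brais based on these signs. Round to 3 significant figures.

Joint likelihood of the sign pattern under each hypothesis:
  Feneth: 0.88 × 0.17 = 0.1496
  Brais: 0.51 × 0.88 = 0.4488
Bayes factor = 0.1496 / 0.4488 ≈ 0.333

0.333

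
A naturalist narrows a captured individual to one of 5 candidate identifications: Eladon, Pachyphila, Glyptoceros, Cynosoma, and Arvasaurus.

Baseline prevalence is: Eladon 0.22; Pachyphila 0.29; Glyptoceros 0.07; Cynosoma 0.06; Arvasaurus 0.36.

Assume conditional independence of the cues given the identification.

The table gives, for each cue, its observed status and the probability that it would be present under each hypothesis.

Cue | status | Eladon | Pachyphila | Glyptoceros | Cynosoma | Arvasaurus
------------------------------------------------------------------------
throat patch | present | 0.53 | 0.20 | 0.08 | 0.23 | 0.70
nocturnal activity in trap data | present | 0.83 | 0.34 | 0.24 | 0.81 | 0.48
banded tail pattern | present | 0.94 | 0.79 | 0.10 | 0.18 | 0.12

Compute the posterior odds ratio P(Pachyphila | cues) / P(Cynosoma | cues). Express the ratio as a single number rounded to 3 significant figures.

Posterior odds equal prior odds times the likelihood ratio; only the two competing hypotheses matter.
  Pachyphila: 0.29 × 0.20 × 0.34 × 0.79 = 0.015579
  Cynosoma: 0.06 × 0.23 × 0.81 × 0.18 = 0.002012
Posterior odds = 0.015579 / 0.002012 ≈ 7.74.

7.74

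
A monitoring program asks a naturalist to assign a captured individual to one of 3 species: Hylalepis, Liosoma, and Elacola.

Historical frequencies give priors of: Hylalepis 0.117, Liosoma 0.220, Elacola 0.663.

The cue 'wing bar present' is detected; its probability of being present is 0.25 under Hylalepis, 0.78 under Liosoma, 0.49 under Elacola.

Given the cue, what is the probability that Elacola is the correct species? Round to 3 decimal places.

Multiply each prior by the likelihood of the cue:
  Hylalepis: 0.117 × 0.25 = 0.02925
  Liosoma: 0.220 × 0.78 = 0.1716
  Elacola: 0.663 × 0.49 = 0.32487
Marginal likelihood of the evidence = 0.52572.
P(Elacola | evidence) = 0.32487 / 0.52572 ≈ 0.618.

0.618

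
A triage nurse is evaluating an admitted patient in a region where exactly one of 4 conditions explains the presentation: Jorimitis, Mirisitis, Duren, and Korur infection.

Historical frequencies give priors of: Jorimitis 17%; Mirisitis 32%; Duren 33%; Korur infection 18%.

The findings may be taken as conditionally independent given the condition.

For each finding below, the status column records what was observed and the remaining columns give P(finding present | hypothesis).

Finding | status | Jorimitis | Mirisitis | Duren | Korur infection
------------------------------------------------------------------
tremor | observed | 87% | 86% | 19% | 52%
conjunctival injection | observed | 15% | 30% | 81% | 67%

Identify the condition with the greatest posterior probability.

Mirisitis

For each hypothesis, the unnormalized posterior weight is prior × product of the finding likelihoods:
  Jorimitis: 0.17 × 0.87 × 0.15 = 0.022185
  Mirisitis: 0.32 × 0.86 × 0.30 = 0.08256
  Duren: 0.33 × 0.19 × 0.81 = 0.050787
  Korur infection: 0.18 × 0.52 × 0.67 = 0.062712
Marginal likelihood of the evidence = 0.21824.
P(Jorimitis | evidence) ≈ 0.022185 / 0.21824 ≈ 0.102
P(Mirisitis | evidence) ≈ 0.08256 / 0.21824 ≈ 0.378
P(Duren | evidence) ≈ 0.050787 / 0.21824 ≈ 0.233
P(Korur infection | evidence) ≈ 0.062712 / 0.21824 ≈ 0.287
The largest is 0.378, so Mirisitis is most probable.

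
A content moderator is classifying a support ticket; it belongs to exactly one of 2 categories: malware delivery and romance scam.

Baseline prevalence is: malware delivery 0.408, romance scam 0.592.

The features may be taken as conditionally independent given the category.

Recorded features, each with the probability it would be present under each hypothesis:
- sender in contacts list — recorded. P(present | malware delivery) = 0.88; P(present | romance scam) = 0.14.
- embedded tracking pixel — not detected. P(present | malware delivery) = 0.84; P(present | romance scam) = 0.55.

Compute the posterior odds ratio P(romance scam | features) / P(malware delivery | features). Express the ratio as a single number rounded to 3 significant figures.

0.649

Unnormalized posterior weight (prior times the feature likelihoods) for each of the two hypotheses (using 1 − P(present | H) for each absent feature):
  romance scam: 0.592 × 0.14 × (1 − 0.55) = 0.037296
  malware delivery: 0.408 × 0.88 × (1 − 0.84) = 0.057446
Posterior odds = 0.037296 / 0.057446 ≈ 0.649.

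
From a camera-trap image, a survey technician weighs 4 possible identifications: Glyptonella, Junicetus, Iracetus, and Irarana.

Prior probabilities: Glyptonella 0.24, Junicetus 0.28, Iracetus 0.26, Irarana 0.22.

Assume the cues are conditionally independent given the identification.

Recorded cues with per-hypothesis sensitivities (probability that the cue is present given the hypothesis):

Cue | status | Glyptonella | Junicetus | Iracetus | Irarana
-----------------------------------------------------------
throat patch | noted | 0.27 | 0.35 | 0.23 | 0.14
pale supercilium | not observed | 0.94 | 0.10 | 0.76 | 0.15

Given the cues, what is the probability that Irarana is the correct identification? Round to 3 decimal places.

For each hypothesis, the unnormalized posterior weight is prior × product of the cue likelihoods (using 1 − P(present | H) for each absent cue):
  Glyptonella: 0.24 × 0.27 × (1 − 0.94) = 0.003888
  Junicetus: 0.28 × 0.35 × (1 − 0.10) = 0.0882
  Iracetus: 0.26 × 0.23 × (1 − 0.76) = 0.014352
  Irarana: 0.22 × 0.14 × (1 − 0.15) = 0.02618
The unnormalized weights sum to 0.13262.
P(Irarana | evidence) = 0.02618 / 0.13262 ≈ 0.197.

0.197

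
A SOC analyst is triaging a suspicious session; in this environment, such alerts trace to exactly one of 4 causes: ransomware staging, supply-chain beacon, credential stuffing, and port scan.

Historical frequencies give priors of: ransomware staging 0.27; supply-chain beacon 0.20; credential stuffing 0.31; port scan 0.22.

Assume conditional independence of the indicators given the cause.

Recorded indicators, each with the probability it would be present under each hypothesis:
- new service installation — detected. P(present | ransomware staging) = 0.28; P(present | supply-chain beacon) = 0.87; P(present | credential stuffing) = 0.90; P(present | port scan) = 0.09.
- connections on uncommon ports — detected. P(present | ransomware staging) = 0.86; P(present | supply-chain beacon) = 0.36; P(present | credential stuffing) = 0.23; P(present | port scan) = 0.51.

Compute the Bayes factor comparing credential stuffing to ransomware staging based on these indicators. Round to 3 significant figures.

0.860

Joint likelihood of the indicator pattern under each hypothesis:
  credential stuffing: 0.90 × 0.23 = 0.207
  ransomware staging: 0.28 × 0.86 = 0.2408
Bayes factor = 0.207 / 0.2408 ≈ 0.860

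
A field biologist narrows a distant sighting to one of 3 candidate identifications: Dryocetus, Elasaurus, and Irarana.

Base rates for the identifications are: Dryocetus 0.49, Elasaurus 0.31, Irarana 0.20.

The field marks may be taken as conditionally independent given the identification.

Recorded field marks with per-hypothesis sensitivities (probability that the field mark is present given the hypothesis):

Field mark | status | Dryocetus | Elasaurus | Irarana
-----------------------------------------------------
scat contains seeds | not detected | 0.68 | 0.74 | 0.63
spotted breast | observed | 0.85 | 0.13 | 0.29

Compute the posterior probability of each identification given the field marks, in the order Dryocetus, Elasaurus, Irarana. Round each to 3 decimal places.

0.807, 0.063, 0.130

For each hypothesis, the unnormalized posterior weight is prior × product of the field mark likelihoods (using 1 − P(present | H) for each absent field mark):
  Dryocetus: 0.49 × (1 − 0.68) × 0.85 = 0.13328
  Elasaurus: 0.31 × (1 − 0.74) × 0.13 = 0.010478
  Irarana: 0.20 × (1 − 0.63) × 0.29 = 0.02146
Marginal likelihood of the evidence = 0.16522.
P(Dryocetus | evidence) = 0.13328 / 0.16522 ≈ 0.807
P(Elasaurus | evidence) = 0.010478 / 0.16522 ≈ 0.063
P(Irarana | evidence) = 0.02146 / 0.16522 ≈ 0.130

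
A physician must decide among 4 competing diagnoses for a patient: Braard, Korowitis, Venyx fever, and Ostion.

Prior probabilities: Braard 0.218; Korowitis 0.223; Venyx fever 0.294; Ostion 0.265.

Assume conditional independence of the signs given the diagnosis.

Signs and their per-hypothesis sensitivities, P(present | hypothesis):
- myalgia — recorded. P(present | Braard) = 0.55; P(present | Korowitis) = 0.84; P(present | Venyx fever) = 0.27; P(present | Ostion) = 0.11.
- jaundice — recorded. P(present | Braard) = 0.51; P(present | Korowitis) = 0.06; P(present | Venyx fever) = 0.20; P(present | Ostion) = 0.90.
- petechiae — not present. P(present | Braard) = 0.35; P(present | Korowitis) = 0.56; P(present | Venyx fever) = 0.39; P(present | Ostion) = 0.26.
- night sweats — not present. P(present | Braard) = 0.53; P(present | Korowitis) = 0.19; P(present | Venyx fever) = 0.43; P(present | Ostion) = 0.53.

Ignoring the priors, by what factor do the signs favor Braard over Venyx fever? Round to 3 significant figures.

Take the product of per-sign likelihoods under each hypothesis (using 1 − P(present | H) for each absent sign), then divide.
  Braard: 0.55 × 0.51 × (1 − 0.35) × (1 − 0.53) = 0.085693
  Venyx fever: 0.27 × 0.20 × (1 − 0.39) × (1 − 0.43) = 0.018776
Bayes factor = 0.085693 / 0.018776 ≈ 4.56

4.56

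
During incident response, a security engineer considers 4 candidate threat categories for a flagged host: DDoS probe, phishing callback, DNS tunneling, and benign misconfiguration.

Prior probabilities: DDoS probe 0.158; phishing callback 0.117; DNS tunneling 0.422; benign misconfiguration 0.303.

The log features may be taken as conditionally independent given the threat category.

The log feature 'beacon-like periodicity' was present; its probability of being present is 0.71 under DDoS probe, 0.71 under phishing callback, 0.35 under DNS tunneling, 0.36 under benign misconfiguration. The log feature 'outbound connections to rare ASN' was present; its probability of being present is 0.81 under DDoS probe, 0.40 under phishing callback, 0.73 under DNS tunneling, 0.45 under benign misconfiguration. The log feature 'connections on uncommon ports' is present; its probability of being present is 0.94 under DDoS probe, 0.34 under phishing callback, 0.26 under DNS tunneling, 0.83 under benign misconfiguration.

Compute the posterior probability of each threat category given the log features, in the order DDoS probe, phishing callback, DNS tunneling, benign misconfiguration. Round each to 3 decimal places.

By Bayes' rule with conditional independence, the unnormalized weight for each hypothesis is prior × ∏ likelihoods:
  DDoS probe: 0.158 × 0.71 × 0.81 × 0.94 = 0.085414
  phishing callback: 0.117 × 0.71 × 0.40 × 0.34 = 0.011298
  DNS tunneling: 0.422 × 0.35 × 0.73 × 0.26 = 0.028033
  benign misconfiguration: 0.303 × 0.36 × 0.45 × 0.83 = 0.040741
The unnormalized weights sum to 0.16549.
P(DDoS probe | evidence) = 0.085414 / 0.16549 ≈ 0.516
P(phishing callback | evidence) = 0.011298 / 0.16549 ≈ 0.068
P(DNS tunneling | evidence) = 0.028033 / 0.16549 ≈ 0.169
P(benign misconfiguration | evidence) = 0.040741 / 0.16549 ≈ 0.246

0.516, 0.068, 0.169, 0.246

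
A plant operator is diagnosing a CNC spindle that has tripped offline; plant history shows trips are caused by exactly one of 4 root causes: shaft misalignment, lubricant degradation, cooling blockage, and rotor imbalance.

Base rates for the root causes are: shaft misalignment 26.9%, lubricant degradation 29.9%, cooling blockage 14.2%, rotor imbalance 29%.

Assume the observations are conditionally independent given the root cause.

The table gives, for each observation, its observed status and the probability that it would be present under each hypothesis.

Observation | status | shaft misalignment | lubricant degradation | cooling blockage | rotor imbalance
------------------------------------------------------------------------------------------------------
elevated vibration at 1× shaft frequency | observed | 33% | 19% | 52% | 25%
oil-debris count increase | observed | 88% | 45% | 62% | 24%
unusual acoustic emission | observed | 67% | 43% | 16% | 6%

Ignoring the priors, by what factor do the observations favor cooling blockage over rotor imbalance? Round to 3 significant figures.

Take the product of per-observation likelihoods under each hypothesis, then divide.
  cooling blockage: 0.52 × 0.62 × 0.16 = 0.051584
  rotor imbalance: 0.25 × 0.24 × 0.06 = 0.0036
Bayes factor = 0.051584 / 0.0036 ≈ 14.3

14.3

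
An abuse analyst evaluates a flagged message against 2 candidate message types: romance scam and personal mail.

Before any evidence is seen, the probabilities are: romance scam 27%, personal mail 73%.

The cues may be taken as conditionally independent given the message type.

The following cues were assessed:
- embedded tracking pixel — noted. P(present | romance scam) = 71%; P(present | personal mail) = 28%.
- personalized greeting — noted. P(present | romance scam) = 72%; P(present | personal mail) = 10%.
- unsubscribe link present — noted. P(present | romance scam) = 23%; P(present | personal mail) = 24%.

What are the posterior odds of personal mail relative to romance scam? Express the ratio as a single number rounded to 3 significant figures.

Posterior odds equal prior odds times the likelihood ratio; only the two competing hypotheses matter.
  personal mail: 0.73 × 0.28 × 0.10 × 0.24 = 0.0049056
  romance scam: 0.27 × 0.71 × 0.72 × 0.23 = 0.031746
Posterior odds = 0.0049056 / 0.031746 ≈ 0.155.

0.155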